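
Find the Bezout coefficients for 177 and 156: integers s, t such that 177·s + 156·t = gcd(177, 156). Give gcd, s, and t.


Euclidean algorithm on (177, 156) — divide until remainder is 0:
  177 = 1 · 156 + 21
  156 = 7 · 21 + 9
  21 = 2 · 9 + 3
  9 = 3 · 3 + 0
gcd(177, 156) = 3.
Track Bezout coefficients alongside the remainders: start with r₀ = 177 = a·1 + b·0 (s = 1, t = 0) and r₁ = 156 = a·0 + b·1 (s = 0, t = 1); each new remainder r_{k+1} = r_{k-1} − q_k·r_k inherits s_{k+1} = s_{k-1} − q_k·s_k, t_{k+1} = t_{k-1} − q_k·t_k, so r_k = a·s_k + b·t_k at every step:
  q = 1: r = 21, s = 1 − 1·0 = 1, t = 0 − 1·1 = -1  (check: 177·1 + 156·(-1) = 21)
  q = 7: r = 9, s = 0 − 7·1 = -7, t = 1 − 7·(-1) = 8  (check: 177·(-7) + 156·8 = 9)
  q = 2: r = 3, s = 1 − 2·(-7) = 15, t = -1 − 2·8 = -17  (check: 177·15 + 156·(-17) = 3)
The row with r = 3 (the gcd) gives the Bezout coefficients s = 15, t = -17.
Result: 177 · (15) + 156 · (-17) = 3.

gcd(177, 156) = 3; s = 15, t = -17 (check: 177·15 + 156·(-17) = 3).


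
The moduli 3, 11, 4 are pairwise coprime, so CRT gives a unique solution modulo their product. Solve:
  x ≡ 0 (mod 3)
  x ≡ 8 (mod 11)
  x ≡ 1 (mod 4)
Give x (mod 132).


Moduli 3, 11, 4 are pairwise coprime; by CRT there is a unique solution modulo M = 3 · 11 · 4 = 132.
Solve pairwise, accumulating the modulus:
  Start with x ≡ 0 (mod 3).
  Combine with x ≡ 8 (mod 11): since gcd(3, 11) = 1, we get a unique residue mod 33.
    Write x = 0 + 3·t and substitute into x ≡ 8 (mod 11): 3·t ≡ 8 − 0 = 8 (mod 11).
    The inverse of 3 mod 11 is 4 (since 3·4 = 12 = 1·11 + 1), so t ≡ 4·8 = 32 ≡ 10 (mod 11).
    Then x = 0 + 3·10 = 30, valid modulo lcm(3, 11) = 33: x ≡ 30 (mod 33).
  Combine with x ≡ 1 (mod 4): since gcd(33, 4) = 1, we get a unique residue mod 132.
    Write x = 30 + 33·t and substitute into x ≡ 1 (mod 4): 33·t ≡ 1 − 30 = -29 (mod 4).
    Reduce coefficients mod 4: 1·t ≡ 3 (mod 4).
    So t ≡ 3 (mod 4).
    Then x = 30 + 33·3 = 129, valid modulo lcm(33, 4) = 132: x ≡ 129 (mod 132).
Verify: 129 mod 3 = 0 ✓, 129 mod 11 = 8 ✓, 129 mod 4 = 1 ✓.

x ≡ 129 (mod 132).


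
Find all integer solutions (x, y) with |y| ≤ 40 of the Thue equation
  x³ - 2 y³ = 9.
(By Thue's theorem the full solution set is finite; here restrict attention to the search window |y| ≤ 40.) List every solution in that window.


The equation is x³ - 2y³ = 9. For fixed y, x³ = 2·y³ + 9, so a solution requires the RHS to be a perfect cube.
Strategy: iterate y from -40 to 40, compute RHS = 2·y³ + 9, and check whether it is a (positive or negative) perfect cube.
Check small values of y:
  y = 0: RHS = 9 is not a perfect cube.
  y = 1: RHS = 11 is not a perfect cube.
  y = -1: RHS = 7 is not a perfect cube.
  y = 2: RHS = 25 is not a perfect cube.
  y = -2: RHS = -7 is not a perfect cube.
  y = 3: RHS = 63 is not a perfect cube.
  y = -3: RHS = -45 is not a perfect cube.
Continuing the search up to |y| = 40 finds no solutions either.
No (x, y) in the scanned range satisfies the equation.

No integer solutions with |y| ≤ 40.


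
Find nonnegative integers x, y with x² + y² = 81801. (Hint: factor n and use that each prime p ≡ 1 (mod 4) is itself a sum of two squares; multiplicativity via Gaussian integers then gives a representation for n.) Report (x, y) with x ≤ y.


Step 1: Factor n = 81801 = 3^2 · 61 · 149.
Step 2: Check the mod-4 condition on each prime factor: 3 ≡ 3 (mod 4), exponent 2 (must be even); 61 ≡ 1 (mod 4), exponent 1; 149 ≡ 1 (mod 4), exponent 1.
All primes ≡ 3 (mod 4) appear to even exponent (or don't appear), so by the two-squares theorem n IS expressible as a sum of two squares.
Step 3: Build a representation. Group n = k² · m with k = 3 and m = 61 · 149 = 9089 (a product of primes ≡ 1 (mod 4)); a representation of m scales to one of n via (k·x)² + (k·y)² = k²(x² + y²). Each prime p ≡ 1 (mod 4) is itself a sum of two squares; find a² by testing p − a² for a perfect square:
  61: 61 − 1² = 60, 61 − 2² = 57, 61 − 3² = 52, 61 − 4² = 45, 61 − 5² = 36 = 6² ⇒ 61 = 5² + 6².
  149: 149 − 1² = 148, 149 − 2² = 145, 149 − 3² = 140, 149 − 4² = 133, 149 − 5² = 124, 149 − 6² = 113, 149 − 7² = 100 = 10² ⇒ 149 = 7² + 10².
  Combine using the Brahmagupta–Fibonacci identity (a² + b²)(c² + d²) = (ac − bd)² + (ad + bc)² = (ac + bd)² + (ad − bc)²:
  61 · 149 = 9089: from (5² + 6²)(7² + 10²), take (5·7 − 6·10, 5·10 + 6·7) = (35 − 60, 50 + 42) = (-25, 92); dropping signs (only squares matter) gives (25, 92); check 25² + 92² = 625 + 8464 = 9089 ✓.
  Scale by k = 3: (3·25, 3·92) = (75, 276).
Step 4: Order so x ≤ y and verify: 75² + 276² = 5625 + 76176 = 81801 = n. ✓

n = 81801 = 75² + 276² (one valid representation with x ≤ y).


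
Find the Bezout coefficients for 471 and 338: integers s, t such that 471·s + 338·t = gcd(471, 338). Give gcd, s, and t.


Euclidean algorithm on (471, 338) — divide until remainder is 0:
  471 = 1 · 338 + 133
  338 = 2 · 133 + 72
  133 = 1 · 72 + 61
  72 = 1 · 61 + 11
  61 = 5 · 11 + 6
  11 = 1 · 6 + 5
  6 = 1 · 5 + 1
  5 = 5 · 1 + 0
gcd(471, 338) = 1.
Track Bezout coefficients alongside the remainders: start with r₀ = 471 = a·1 + b·0 (s = 1, t = 0) and r₁ = 338 = a·0 + b·1 (s = 0, t = 1); each new remainder r_{k+1} = r_{k-1} − q_k·r_k inherits s_{k+1} = s_{k-1} − q_k·s_k, t_{k+1} = t_{k-1} − q_k·t_k, so r_k = a·s_k + b·t_k at every step:
  q = 1: r = 133, s = 1 − 1·0 = 1, t = 0 − 1·1 = -1  (check: 471·1 + 338·(-1) = 133)
  q = 2: r = 72, s = 0 − 2·1 = -2, t = 1 − 2·(-1) = 3  (check: 471·(-2) + 338·3 = 72)
  q = 1: r = 61, s = 1 − 1·(-2) = 3, t = -1 − 1·3 = -4  (check: 471·3 + 338·(-4) = 61)
  q = 1: r = 11, s = -2 − 1·3 = -5, t = 3 − 1·(-4) = 7  (check: 471·(-5) + 338·7 = 11)
  q = 5: r = 6, s = 3 − 5·(-5) = 28, t = -4 − 5·7 = -39  (check: 471·28 + 338·(-39) = 6)
  q = 1: r = 5, s = -5 − 1·28 = -33, t = 7 − 1·(-39) = 46  (check: 471·(-33) + 338·46 = 5)
  q = 1: r = 1, s = 28 − 1·(-33) = 61, t = -39 − 1·46 = -85  (check: 471·61 + 338·(-85) = 1)
The row with r = 1 (the gcd) gives the Bezout coefficients s = 61, t = -85.
Result: 471 · (61) + 338 · (-85) = 1.

gcd(471, 338) = 1; s = 61, t = -85 (check: 471·61 + 338·(-85) = 1).


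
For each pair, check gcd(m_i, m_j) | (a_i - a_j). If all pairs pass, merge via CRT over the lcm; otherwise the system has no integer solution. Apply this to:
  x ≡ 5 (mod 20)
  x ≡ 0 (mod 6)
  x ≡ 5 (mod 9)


Moduli 20, 6, 9 are not pairwise coprime, so CRT works modulo lcm(m_i) when all pairwise compatibility conditions hold.
Pairwise compatibility: gcd(m_i, m_j) must divide a_i - a_j for every pair.
Merge one congruence at a time:
  Start: x ≡ 5 (mod 20).
  Combine with x ≡ 0 (mod 6): gcd(20, 6) = 2, and 0 - 5 = -5 is NOT divisible by 2.
    ⇒ system is inconsistent (no integer solution).

No solution (the system is inconsistent).


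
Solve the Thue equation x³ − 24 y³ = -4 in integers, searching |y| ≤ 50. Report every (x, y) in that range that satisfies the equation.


The equation is x³ - 24y³ = -4. For fixed y, x³ = 24·y³ − 4, so a solution requires the RHS to be a perfect cube.
Strategy: iterate y from -50 to 50, compute RHS = 24·y³ − 4, and check whether it is a (positive or negative) perfect cube.
Check small values of y:
  y = 0: RHS = -4 is not a perfect cube.
  y = 1: RHS = 20 is not a perfect cube.
  y = -1: RHS = -28 is not a perfect cube.
  y = 2: RHS = 188 is not a perfect cube.
  y = -2: RHS = -196 is not a perfect cube.
  y = 3: RHS = 644 is not a perfect cube.
  y = -3: RHS = -652 is not a perfect cube.
Continuing the search up to |y| = 50 finds no solutions either.
No (x, y) in the scanned range satisfies the equation.

No integer solutions with |y| ≤ 50.


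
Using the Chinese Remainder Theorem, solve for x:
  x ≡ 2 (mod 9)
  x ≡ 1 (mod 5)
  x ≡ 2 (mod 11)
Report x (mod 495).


Moduli 9, 5, 11 are pairwise coprime; by CRT there is a unique solution modulo M = 9 · 5 · 11 = 495.
Solve pairwise, accumulating the modulus:
  Start with x ≡ 2 (mod 9).
  Combine with x ≡ 1 (mod 5): since gcd(9, 5) = 1, we get a unique residue mod 45.
    Write x = 2 + 9·t and substitute into x ≡ 1 (mod 5): 9·t ≡ 1 − 2 = -1 (mod 5).
    Reduce coefficients mod 5: 4·t ≡ 4 (mod 5).
    The inverse of 4 mod 5 is 4 (since 4·4 = 16 = 3·5 + 1), so t ≡ 4·4 = 16 ≡ 1 (mod 5).
    Then x = 2 + 9·1 = 11, valid modulo lcm(9, 5) = 45: x ≡ 11 (mod 45).
  Combine with x ≡ 2 (mod 11): since gcd(45, 11) = 1, we get a unique residue mod 495.
    Write x = 11 + 45·t and substitute into x ≡ 2 (mod 11): 45·t ≡ 2 − 11 = -9 (mod 11).
    Reduce coefficients mod 11: 1·t ≡ 2 (mod 11).
    So t ≡ 2 (mod 11).
    Then x = 11 + 45·2 = 101, valid modulo lcm(45, 11) = 495: x ≡ 101 (mod 495).
Verify: 101 mod 9 = 2 ✓, 101 mod 5 = 1 ✓, 101 mod 11 = 2 ✓.

x ≡ 101 (mod 495).


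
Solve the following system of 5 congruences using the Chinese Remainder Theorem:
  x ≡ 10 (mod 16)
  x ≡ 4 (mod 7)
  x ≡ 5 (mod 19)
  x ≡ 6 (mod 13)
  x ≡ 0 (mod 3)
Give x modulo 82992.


Product of moduli M = 16 · 7 · 19 · 13 · 3 = 82992.
Merge one congruence at a time:
  Start: x ≡ 10 (mod 16).
  Combine with x ≡ 4 (mod 7); new modulus lcm = 112.
    Write x = 10 + 16·t and substitute into x ≡ 4 (mod 7): 16·t ≡ 4 − 10 = -6 (mod 7).
    Reduce coefficients mod 7: 2·t ≡ 1 (mod 7).
    The inverse of 2 mod 7 is 4 (since 2·4 = 8 = 1·7 + 1), so t ≡ 4·1 = 4 ≡ 4 (mod 7).
    Then x = 10 + 16·4 = 74, valid modulo lcm(16, 7) = 112: x ≡ 74 (mod 112).
  Combine with x ≡ 5 (mod 19); new modulus lcm = 2128.
    Write x = 74 + 112·t and substitute into x ≡ 5 (mod 19): 112·t ≡ 5 − 74 = -69 (mod 19).
    Reduce coefficients mod 19: 17·t ≡ 7 (mod 19).
    The inverse of 17 mod 19 is 9 (since 17·9 = 153 = 8·19 + 1), so t ≡ 9·7 = 63 ≡ 6 (mod 19).
    Then x = 74 + 112·6 = 746, valid modulo lcm(112, 19) = 2128: x ≡ 746 (mod 2128).
  Combine with x ≡ 6 (mod 13); new modulus lcm = 27664.
    Write x = 746 + 2128·t and substitute into x ≡ 6 (mod 13): 2128·t ≡ 6 − 746 = -740 (mod 13).
    Reduce coefficients mod 13: 9·t ≡ 1 (mod 13).
    The inverse of 9 mod 13 is 3 (since 9·3 = 27 = 2·13 + 1), so t ≡ 3·1 = 3 ≡ 3 (mod 13).
    Then x = 746 + 2128·3 = 7130, valid modulo lcm(2128, 13) = 27664: x ≡ 7130 (mod 27664).
  Combine with x ≡ 0 (mod 3); new modulus lcm = 82992.
    Write x = 7130 + 27664·t and substitute into x ≡ 0 (mod 3): 27664·t ≡ 0 − 7130 = -7130 (mod 3).
    Reduce coefficients mod 3: 1·t ≡ 1 (mod 3).
    So t ≡ 1 (mod 3).
    Then x = 7130 + 27664·1 = 34794, valid modulo lcm(27664, 3) = 82992: x ≡ 34794 (mod 82992).
Verify against each original: 34794 mod 16 = 10, 34794 mod 7 = 4, 34794 mod 19 = 5, 34794 mod 13 = 6, 34794 mod 3 = 0.

x ≡ 34794 (mod 82992).


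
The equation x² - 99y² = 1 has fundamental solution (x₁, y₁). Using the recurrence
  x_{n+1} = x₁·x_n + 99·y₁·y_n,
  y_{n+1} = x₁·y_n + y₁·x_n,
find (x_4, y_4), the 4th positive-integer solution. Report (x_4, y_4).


Step 1: Find the fundamental solution (x₁, y₁) of x² - 99y² = 1.
  Expand √99 as a continued fraction. a₀ = ⌊√99⌋ = 9; iterate m_{k+1} = d_k·a_k − m_k, d_{k+1} = (99 − m_{k+1}²)/d_k, a_{k+1} = ⌊(a₀ + m_{k+1})/d_{k+1}⌋ (starting m₀ = 0, d₀ = 1), with convergents p_k = a_k·p_{k-1} + p_{k-2}, q_k = a_k·q_{k-1} + q_{k-2} (p₋₁ = 1, q₋₁ = 0):
  k = 0: a₀ = 9; p₀/q₀ = 9/1; p₀² − 99·q₀² = 81 − 99 = -18.
  k = 1: m = 9, d = 18, a = ⌊(9 + 9)/18⌋ = 1; p/q = (1·9 + 1)/(1·1 + 0) = 10/1; p² − 99·q² = 100 − 99 = 1.
  The first convergent with p² − 99·q² = 1 gives the fundamental solution (x₁, y₁) = (10, 1).
Step 2: Apply the recurrence (x_{n+1}, y_{n+1}) = (x₁x_n + 99y₁y_n, x₁y_n + y₁x_n) repeatedly.
  From (x_1, y_1) = (10, 1): x_2 = 10·10 + 99·1·1 = 199; y_2 = 10·1 + 1·10 = 20.
  From (x_2, y_2) = (199, 20): x_3 = 10·199 + 99·1·20 = 3970; y_3 = 10·20 + 1·199 = 399.
  From (x_3, y_3) = (3970, 399): x_4 = 10·3970 + 99·1·399 = 79201; y_4 = 10·399 + 1·3970 = 7960.
Step 3: Verify x_4² - 99·y_4² = 6272798401 - 6272798400 = 1 (should be 1). ✓

(x_1, y_1) = (10, 1); (x_4, y_4) = (79201, 7960).


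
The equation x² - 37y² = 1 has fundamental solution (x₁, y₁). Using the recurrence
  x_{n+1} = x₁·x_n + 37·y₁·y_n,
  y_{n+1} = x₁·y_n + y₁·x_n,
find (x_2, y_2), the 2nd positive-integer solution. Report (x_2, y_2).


Step 1: Find the fundamental solution (x₁, y₁) of x² - 37y² = 1.
  Expand √37 as a continued fraction. a₀ = ⌊√37⌋ = 6; iterate m_{k+1} = d_k·a_k − m_k, d_{k+1} = (37 − m_{k+1}²)/d_k, a_{k+1} = ⌊(a₀ + m_{k+1})/d_{k+1}⌋ (starting m₀ = 0, d₀ = 1), with convergents p_k = a_k·p_{k-1} + p_{k-2}, q_k = a_k·q_{k-1} + q_{k-2} (p₋₁ = 1, q₋₁ = 0):
  k = 0: a₀ = 6; p₀/q₀ = 6/1; p₀² − 37·q₀² = 36 − 37 = -1.
  k = 1: m = 6, d = 1, a = ⌊(6 + 6)/1⌋ = 12; p/q = (12·6 + 1)/(12·1 + 0) = 73/12; p² − 37·q² = 5329 − 5328 = 1.
  The first convergent with p² − 37·q² = 1 gives the fundamental solution (x₁, y₁) = (73, 12).
Step 2: Apply the recurrence (x_{n+1}, y_{n+1}) = (x₁x_n + 37y₁y_n, x₁y_n + y₁x_n) repeatedly.
  From (x_1, y_1) = (73, 12): x_2 = 73·73 + 37·12·12 = 10657; y_2 = 73·12 + 12·73 = 1752.
Step 3: Verify x_2² - 37·y_2² = 113571649 - 113571648 = 1 (should be 1). ✓

(x_1, y_1) = (73, 12); (x_2, y_2) = (10657, 1752).


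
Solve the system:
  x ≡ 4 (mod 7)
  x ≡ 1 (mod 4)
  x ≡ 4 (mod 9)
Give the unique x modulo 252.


Moduli 7, 4, 9 are pairwise coprime; by CRT there is a unique solution modulo M = 7 · 4 · 9 = 252.
Solve pairwise, accumulating the modulus:
  Start with x ≡ 4 (mod 7).
  Combine with x ≡ 1 (mod 4): since gcd(7, 4) = 1, we get a unique residue mod 28.
    Write x = 4 + 7·t and substitute into x ≡ 1 (mod 4): 7·t ≡ 1 − 4 = -3 (mod 4).
    Reduce coefficients mod 4: 3·t ≡ 1 (mod 4).
    The inverse of 3 mod 4 is 3 (since 3·3 = 9 = 2·4 + 1), so t ≡ 3·1 = 3 ≡ 3 (mod 4).
    Then x = 4 + 7·3 = 25, valid modulo lcm(7, 4) = 28: x ≡ 25 (mod 28).
  Combine with x ≡ 4 (mod 9): since gcd(28, 9) = 1, we get a unique residue mod 252.
    Write x = 25 + 28·t and substitute into x ≡ 4 (mod 9): 28·t ≡ 4 − 25 = -21 (mod 9).
    Reduce coefficients mod 9: 1·t ≡ 6 (mod 9).
    So t ≡ 6 (mod 9).
    Then x = 25 + 28·6 = 193, valid modulo lcm(28, 9) = 252: x ≡ 193 (mod 252).
Verify: 193 mod 7 = 4 ✓, 193 mod 4 = 1 ✓, 193 mod 9 = 4 ✓.

x ≡ 193 (mod 252).


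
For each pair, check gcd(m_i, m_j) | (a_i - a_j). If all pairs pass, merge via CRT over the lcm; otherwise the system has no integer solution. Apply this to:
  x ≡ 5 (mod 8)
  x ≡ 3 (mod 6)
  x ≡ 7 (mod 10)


Moduli 8, 6, 10 are not pairwise coprime, so CRT works modulo lcm(m_i) when all pairwise compatibility conditions hold.
Pairwise compatibility: gcd(m_i, m_j) must divide a_i - a_j for every pair.
Merge one congruence at a time:
  Start: x ≡ 5 (mod 8).
  Combine with x ≡ 3 (mod 6): gcd(8, 6) = 2; 3 - 5 = -2, which IS divisible by 2, so compatible.
    Write x = 5 + 8·t and substitute into x ≡ 3 (mod 6): 8·t ≡ 3 − 5 = -2 (mod 6).
    Divide the congruence (and modulus) by g = 2: 4·t ≡ -1 (mod 3).
    Reduce coefficients mod 3: 1·t ≡ 2 (mod 3).
    So t ≡ 2 (mod 3).
    Then x = 5 + 8·2 = 21, valid modulo lcm(8, 6) = 24: x ≡ 21 (mod 24).
  Combine with x ≡ 7 (mod 10): gcd(24, 10) = 2; 7 - 21 = -14, which IS divisible by 2, so compatible.
    Write x = 21 + 24·t and substitute into x ≡ 7 (mod 10): 24·t ≡ 7 − 21 = -14 (mod 10).
    Divide the congruence (and modulus) by g = 2: 12·t ≡ -7 (mod 5).
    Reduce coefficients mod 5: 2·t ≡ 3 (mod 5).
    The inverse of 2 mod 5 is 3 (since 2·3 = 6 = 1·5 + 1), so t ≡ 3·3 = 9 ≡ 4 (mod 5).
    Then x = 21 + 24·4 = 117, valid modulo lcm(24, 10) = 120: x ≡ 117 (mod 120).
Verify: 117 mod 8 = 5, 117 mod 6 = 3, 117 mod 10 = 7.

x ≡ 117 (mod 120).


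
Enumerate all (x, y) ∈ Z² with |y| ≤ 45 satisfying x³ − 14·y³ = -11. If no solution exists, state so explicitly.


The equation is x³ - 14y³ = -11. For fixed y, x³ = 14·y³ − 11, so a solution requires the RHS to be a perfect cube.
Strategy: iterate y from -45 to 45, compute RHS = 14·y³ − 11, and check whether it is a (positive or negative) perfect cube.
Check small values of y:
  y = 0: RHS = -11 is not a perfect cube.
  y = 1: RHS = 3 is not a perfect cube.
  y = -1: RHS = -25 is not a perfect cube.
  y = 2: RHS = 101 is not a perfect cube.
  y = -2: RHS = -123 is not a perfect cube.
  y = 3: RHS = 367 is not a perfect cube.
  y = -3: RHS = -389 is not a perfect cube.
Continuing the search up to |y| = 45 finds no solutions either.
No (x, y) in the scanned range satisfies the equation.

No integer solutions with |y| ≤ 45.


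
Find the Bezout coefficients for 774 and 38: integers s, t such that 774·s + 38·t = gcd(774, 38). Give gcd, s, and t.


Euclidean algorithm on (774, 38) — divide until remainder is 0:
  774 = 20 · 38 + 14
  38 = 2 · 14 + 10
  14 = 1 · 10 + 4
  10 = 2 · 4 + 2
  4 = 2 · 2 + 0
gcd(774, 38) = 2.
Track Bezout coefficients alongside the remainders: start with r₀ = 774 = a·1 + b·0 (s = 1, t = 0) and r₁ = 38 = a·0 + b·1 (s = 0, t = 1); each new remainder r_{k+1} = r_{k-1} − q_k·r_k inherits s_{k+1} = s_{k-1} − q_k·s_k, t_{k+1} = t_{k-1} − q_k·t_k, so r_k = a·s_k + b·t_k at every step:
  q = 20: r = 14, s = 1 − 20·0 = 1, t = 0 − 20·1 = -20  (check: 774·1 + 38·(-20) = 14)
  q = 2: r = 10, s = 0 − 2·1 = -2, t = 1 − 2·(-20) = 41  (check: 774·(-2) + 38·41 = 10)
  q = 1: r = 4, s = 1 − 1·(-2) = 3, t = -20 − 1·41 = -61  (check: 774·3 + 38·(-61) = 4)
  q = 2: r = 2, s = -2 − 2·3 = -8, t = 41 − 2·(-61) = 163  (check: 774·(-8) + 38·163 = 2)
The row with r = 2 (the gcd) gives the Bezout coefficients s = -8, t = 163.
Result: 774 · (-8) + 38 · (163) = 2.

gcd(774, 38) = 2; s = -8, t = 163 (check: 774·(-8) + 38·163 = 2).


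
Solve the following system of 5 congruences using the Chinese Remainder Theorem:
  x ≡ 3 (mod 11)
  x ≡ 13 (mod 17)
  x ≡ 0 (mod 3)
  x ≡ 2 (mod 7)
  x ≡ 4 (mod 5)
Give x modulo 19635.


Product of moduli M = 11 · 17 · 3 · 7 · 5 = 19635.
Merge one congruence at a time:
  Start: x ≡ 3 (mod 11).
  Combine with x ≡ 13 (mod 17); new modulus lcm = 187.
    Write x = 3 + 11·t and substitute into x ≡ 13 (mod 17): 11·t ≡ 13 − 3 = 10 (mod 17).
    The inverse of 11 mod 17 is 14 (since 11·14 = 154 = 9·17 + 1), so t ≡ 14·10 = 140 ≡ 4 (mod 17).
    Then x = 3 + 11·4 = 47, valid modulo lcm(11, 17) = 187: x ≡ 47 (mod 187).
  Combine with x ≡ 0 (mod 3); new modulus lcm = 561.
    Write x = 47 + 187·t and substitute into x ≡ 0 (mod 3): 187·t ≡ 0 − 47 = -47 (mod 3).
    Reduce coefficients mod 3: 1·t ≡ 1 (mod 3).
    So t ≡ 1 (mod 3).
    Then x = 47 + 187·1 = 234, valid modulo lcm(187, 3) = 561: x ≡ 234 (mod 561).
  Combine with x ≡ 2 (mod 7); new modulus lcm = 3927.
    Write x = 234 + 561·t and substitute into x ≡ 2 (mod 7): 561·t ≡ 2 − 234 = -232 (mod 7).
    Reduce coefficients mod 7: 1·t ≡ 6 (mod 7).
    So t ≡ 6 (mod 7).
    Then x = 234 + 561·6 = 3600, valid modulo lcm(561, 7) = 3927: x ≡ 3600 (mod 3927).
  Combine with x ≡ 4 (mod 5); new modulus lcm = 19635.
    Write x = 3600 + 3927·t and substitute into x ≡ 4 (mod 5): 3927·t ≡ 4 − 3600 = -3596 (mod 5).
    Reduce coefficients mod 5: 2·t ≡ 4 (mod 5).
    The inverse of 2 mod 5 is 3 (since 2·3 = 6 = 1·5 + 1), so t ≡ 3·4 = 12 ≡ 2 (mod 5).
    Then x = 3600 + 3927·2 = 11454, valid modulo lcm(3927, 5) = 19635: x ≡ 11454 (mod 19635).
Verify against each original: 11454 mod 11 = 3, 11454 mod 17 = 13, 11454 mod 3 = 0, 11454 mod 7 = 2, 11454 mod 5 = 4.

x ≡ 11454 (mod 19635).


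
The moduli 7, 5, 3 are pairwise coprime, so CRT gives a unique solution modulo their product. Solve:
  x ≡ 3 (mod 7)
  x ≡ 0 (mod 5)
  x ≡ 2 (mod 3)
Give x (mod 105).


Moduli 7, 5, 3 are pairwise coprime; by CRT there is a unique solution modulo M = 7 · 5 · 3 = 105.
Solve pairwise, accumulating the modulus:
  Start with x ≡ 3 (mod 7).
  Combine with x ≡ 0 (mod 5): since gcd(7, 5) = 1, we get a unique residue mod 35.
    Write x = 3 + 7·t and substitute into x ≡ 0 (mod 5): 7·t ≡ 0 − 3 = -3 (mod 5).
    Reduce coefficients mod 5: 2·t ≡ 2 (mod 5).
    The inverse of 2 mod 5 is 3 (since 2·3 = 6 = 1·5 + 1), so t ≡ 3·2 = 6 ≡ 1 (mod 5).
    Then x = 3 + 7·1 = 10, valid modulo lcm(7, 5) = 35: x ≡ 10 (mod 35).
  Combine with x ≡ 2 (mod 3): since gcd(35, 3) = 1, we get a unique residue mod 105.
    Write x = 10 + 35·t and substitute into x ≡ 2 (mod 3): 35·t ≡ 2 − 10 = -8 (mod 3).
    Reduce coefficients mod 3: 2·t ≡ 1 (mod 3).
    The inverse of 2 mod 3 is 2 (since 2·2 = 4 = 1·3 + 1), so t ≡ 2·1 = 2 ≡ 2 (mod 3).
    Then x = 10 + 35·2 = 80, valid modulo lcm(35, 3) = 105: x ≡ 80 (mod 105).
Verify: 80 mod 7 = 3 ✓, 80 mod 5 = 0 ✓, 80 mod 3 = 2 ✓.

x ≡ 80 (mod 105).


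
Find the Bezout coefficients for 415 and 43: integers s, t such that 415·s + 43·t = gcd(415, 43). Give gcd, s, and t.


Euclidean algorithm on (415, 43) — divide until remainder is 0:
  415 = 9 · 43 + 28
  43 = 1 · 28 + 15
  28 = 1 · 15 + 13
  15 = 1 · 13 + 2
  13 = 6 · 2 + 1
  2 = 2 · 1 + 0
gcd(415, 43) = 1.
Track Bezout coefficients alongside the remainders: start with r₀ = 415 = a·1 + b·0 (s = 1, t = 0) and r₁ = 43 = a·0 + b·1 (s = 0, t = 1); each new remainder r_{k+1} = r_{k-1} − q_k·r_k inherits s_{k+1} = s_{k-1} − q_k·s_k, t_{k+1} = t_{k-1} − q_k·t_k, so r_k = a·s_k + b·t_k at every step:
  q = 9: r = 28, s = 1 − 9·0 = 1, t = 0 − 9·1 = -9  (check: 415·1 + 43·(-9) = 28)
  q = 1: r = 15, s = 0 − 1·1 = -1, t = 1 − 1·(-9) = 10  (check: 415·(-1) + 43·10 = 15)
  q = 1: r = 13, s = 1 − 1·(-1) = 2, t = -9 − 1·10 = -19  (check: 415·2 + 43·(-19) = 13)
  q = 1: r = 2, s = -1 − 1·2 = -3, t = 10 − 1·(-19) = 29  (check: 415·(-3) + 43·29 = 2)
  q = 6: r = 1, s = 2 − 6·(-3) = 20, t = -19 − 6·29 = -193  (check: 415·20 + 43·(-193) = 1)
The row with r = 1 (the gcd) gives the Bezout coefficients s = 20, t = -193.
Result: 415 · (20) + 43 · (-193) = 1.

gcd(415, 43) = 1; s = 20, t = -193 (check: 415·20 + 43·(-193) = 1).


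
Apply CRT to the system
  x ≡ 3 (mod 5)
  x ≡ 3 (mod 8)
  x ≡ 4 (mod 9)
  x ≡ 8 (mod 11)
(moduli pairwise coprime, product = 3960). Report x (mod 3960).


Product of moduli M = 5 · 8 · 9 · 11 = 3960.
Merge one congruence at a time:
  Start: x ≡ 3 (mod 5).
  Combine with x ≡ 3 (mod 8); new modulus lcm = 40.
    Write x = 3 + 5·t and substitute into x ≡ 3 (mod 8): 5·t ≡ 3 − 3 = 0 (mod 8).
    The inverse of 5 mod 8 is 5 (since 5·5 = 25 = 3·8 + 1), so t ≡ 5·0 = 0 ≡ 0 (mod 8).
    Then x = 3 + 5·0 = 3, valid modulo lcm(5, 8) = 40: x ≡ 3 (mod 40).
  Combine with x ≡ 4 (mod 9); new modulus lcm = 360.
    Write x = 3 + 40·t and substitute into x ≡ 4 (mod 9): 40·t ≡ 4 − 3 = 1 (mod 9).
    Reduce coefficients mod 9: 4·t ≡ 1 (mod 9).
    The inverse of 4 mod 9 is 7 (since 4·7 = 28 = 3·9 + 1), so t ≡ 7·1 = 7 ≡ 7 (mod 9).
    Then x = 3 + 40·7 = 283, valid modulo lcm(40, 9) = 360: x ≡ 283 (mod 360).
  Combine with x ≡ 8 (mod 11); new modulus lcm = 3960.
    Write x = 283 + 360·t and substitute into x ≡ 8 (mod 11): 360·t ≡ 8 − 283 = -275 (mod 11).
    Reduce coefficients mod 11: 8·t ≡ 0 (mod 11).
    The inverse of 8 mod 11 is 7 (since 8·7 = 56 = 5·11 + 1), so t ≡ 7·0 = 0 ≡ 0 (mod 11).
    Then x = 283 + 360·0 = 283, valid modulo lcm(360, 11) = 3960: x ≡ 283 (mod 3960).
Verify against each original: 283 mod 5 = 3, 283 mod 8 = 3, 283 mod 9 = 4, 283 mod 11 = 8.

x ≡ 283 (mod 3960).


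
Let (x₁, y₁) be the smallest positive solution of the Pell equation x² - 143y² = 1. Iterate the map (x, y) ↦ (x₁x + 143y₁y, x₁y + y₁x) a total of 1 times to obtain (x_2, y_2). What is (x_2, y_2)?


Step 1: Find the fundamental solution (x₁, y₁) of x² - 143y² = 1.
  Expand √143 as a continued fraction. a₀ = ⌊√143⌋ = 11; iterate m_{k+1} = d_k·a_k − m_k, d_{k+1} = (143 − m_{k+1}²)/d_k, a_{k+1} = ⌊(a₀ + m_{k+1})/d_{k+1}⌋ (starting m₀ = 0, d₀ = 1), with convergents p_k = a_k·p_{k-1} + p_{k-2}, q_k = a_k·q_{k-1} + q_{k-2} (p₋₁ = 1, q₋₁ = 0):
  k = 0: a₀ = 11; p₀/q₀ = 11/1; p₀² − 143·q₀² = 121 − 143 = -22.
  k = 1: m = 11, d = 22, a = ⌊(11 + 11)/22⌋ = 1; p/q = (1·11 + 1)/(1·1 + 0) = 12/1; p² − 143·q² = 144 − 143 = 1.
  The first convergent with p² − 143·q² = 1 gives the fundamental solution (x₁, y₁) = (12, 1).
Step 2: Apply the recurrence (x_{n+1}, y_{n+1}) = (x₁x_n + 143y₁y_n, x₁y_n + y₁x_n) repeatedly.
  From (x_1, y_1) = (12, 1): x_2 = 12·12 + 143·1·1 = 287; y_2 = 12·1 + 1·12 = 24.
Step 3: Verify x_2² - 143·y_2² = 82369 - 82368 = 1 (should be 1). ✓

(x_1, y_1) = (12, 1); (x_2, y_2) = (287, 24).


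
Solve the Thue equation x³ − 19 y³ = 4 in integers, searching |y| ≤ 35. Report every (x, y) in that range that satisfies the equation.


The equation is x³ - 19y³ = 4. For fixed y, x³ = 19·y³ + 4, so a solution requires the RHS to be a perfect cube.
Strategy: iterate y from -35 to 35, compute RHS = 19·y³ + 4, and check whether it is a (positive or negative) perfect cube.
Check small values of y:
  y = 0: RHS = 4 is not a perfect cube.
  y = 1: RHS = 23 is not a perfect cube.
  y = -1: RHS = -15 is not a perfect cube.
  y = 2: RHS = 156 is not a perfect cube.
  y = -2: RHS = -148 is not a perfect cube.
  y = 3: RHS = 517 is not a perfect cube.
  y = -3: RHS = -509 is not a perfect cube.
Continuing the search up to |y| = 35 finds no solutions either.
No (x, y) in the scanned range satisfies the equation.

No integer solutions with |y| ≤ 35.


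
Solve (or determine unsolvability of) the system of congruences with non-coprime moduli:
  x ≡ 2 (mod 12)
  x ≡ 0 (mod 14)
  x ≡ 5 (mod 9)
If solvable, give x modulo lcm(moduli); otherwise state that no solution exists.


Moduli 12, 14, 9 are not pairwise coprime, so CRT works modulo lcm(m_i) when all pairwise compatibility conditions hold.
Pairwise compatibility: gcd(m_i, m_j) must divide a_i - a_j for every pair.
Merge one congruence at a time:
  Start: x ≡ 2 (mod 12).
  Combine with x ≡ 0 (mod 14): gcd(12, 14) = 2; 0 - 2 = -2, which IS divisible by 2, so compatible.
    Write x = 2 + 12·t and substitute into x ≡ 0 (mod 14): 12·t ≡ 0 − 2 = -2 (mod 14).
    Divide the congruence (and modulus) by g = 2: 6·t ≡ -1 (mod 7).
    Reduce coefficients mod 7: 6·t ≡ 6 (mod 7).
    The inverse of 6 mod 7 is 6 (since 6·6 = 36 = 5·7 + 1), so t ≡ 6·6 = 36 ≡ 1 (mod 7).
    Then x = 2 + 12·1 = 14, valid modulo lcm(12, 14) = 84: x ≡ 14 (mod 84).
  Combine with x ≡ 5 (mod 9): gcd(84, 9) = 3; 5 - 14 = -9, which IS divisible by 3, so compatible.
    Write x = 14 + 84·t and substitute into x ≡ 5 (mod 9): 84·t ≡ 5 − 14 = -9 (mod 9).
    Divide the congruence (and modulus) by g = 3: 28·t ≡ -3 (mod 3).
    Reduce coefficients mod 3: 1·t ≡ 0 (mod 3).
    So t ≡ 0 (mod 3).
    Then x = 14 + 84·0 = 14, valid modulo lcm(84, 9) = 252: x ≡ 14 (mod 252).
Verify: 14 mod 12 = 2, 14 mod 14 = 0, 14 mod 9 = 5.

x ≡ 14 (mod 252).


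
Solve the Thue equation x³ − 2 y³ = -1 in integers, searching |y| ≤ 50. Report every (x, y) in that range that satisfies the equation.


The equation is x³ - 2y³ = -1. For fixed y, x³ = 2·y³ − 1, so a solution requires the RHS to be a perfect cube.
Strategy: iterate y from -50 to 50, compute RHS = 2·y³ − 1, and check whether it is a (positive or negative) perfect cube.
Check small values of y:
  y = 0: RHS = -1 = (-1)³ ⇒ x = -1 works.
  y = 1: RHS = 1 = (1)³ ⇒ x = 1 works.
  y = -1: RHS = -3 is not a perfect cube.
  y = 2: RHS = 15 is not a perfect cube.
  y = -2: RHS = -17 is not a perfect cube.
  y = 3: RHS = 53 is not a perfect cube.
  y = -3: RHS = -55 is not a perfect cube.
Continuing the search up to |y| = 50 finds no further solutions beyond those listed.
Collected solutions: (-1, 0), (1, 1).

Solutions (with |y| ≤ 50): (-1, 0), (1, 1).


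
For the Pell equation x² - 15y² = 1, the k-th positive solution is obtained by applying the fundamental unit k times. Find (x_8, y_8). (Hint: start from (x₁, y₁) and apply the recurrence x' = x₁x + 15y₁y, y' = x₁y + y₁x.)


Step 1: Find the fundamental solution (x₁, y₁) of x² - 15y² = 1.
  Expand √15 as a continued fraction. a₀ = ⌊√15⌋ = 3; iterate m_{k+1} = d_k·a_k − m_k, d_{k+1} = (15 − m_{k+1}²)/d_k, a_{k+1} = ⌊(a₀ + m_{k+1})/d_{k+1}⌋ (starting m₀ = 0, d₀ = 1), with convergents p_k = a_k·p_{k-1} + p_{k-2}, q_k = a_k·q_{k-1} + q_{k-2} (p₋₁ = 1, q₋₁ = 0):
  k = 0: a₀ = 3; p₀/q₀ = 3/1; p₀² − 15·q₀² = 9 − 15 = -6.
  k = 1: m = 3, d = 6, a = ⌊(3 + 3)/6⌋ = 1; p/q = (1·3 + 1)/(1·1 + 0) = 4/1; p² − 15·q² = 16 − 15 = 1.
  The first convergent with p² − 15·q² = 1 gives the fundamental solution (x₁, y₁) = (4, 1).
Step 2: Apply the recurrence (x_{n+1}, y_{n+1}) = (x₁x_n + 15y₁y_n, x₁y_n + y₁x_n) repeatedly.
  From (x_1, y_1) = (4, 1): x_2 = 4·4 + 15·1·1 = 31; y_2 = 4·1 + 1·4 = 8.
  From (x_2, y_2) = (31, 8): x_3 = 4·31 + 15·1·8 = 244; y_3 = 4·8 + 1·31 = 63.
  From (x_3, y_3) = (244, 63): x_4 = 4·244 + 15·1·63 = 1921; y_4 = 4·63 + 1·244 = 496.
  From (x_4, y_4) = (1921, 496): x_5 = 4·1921 + 15·1·496 = 15124; y_5 = 4·496 + 1·1921 = 3905.
  From (x_5, y_5) = (15124, 3905): x_6 = 4·15124 + 15·1·3905 = 119071; y_6 = 4·3905 + 1·15124 = 30744.
  From (x_6, y_6) = (119071, 30744): x_7 = 4·119071 + 15·1·30744 = 937444; y_7 = 4·30744 + 1·119071 = 242047.
  From (x_7, y_7) = (937444, 242047): x_8 = 4·937444 + 15·1·242047 = 7380481; y_8 = 4·242047 + 1·937444 = 1905632.
Step 3: Verify x_8² - 15·y_8² = 54471499791361 - 54471499791360 = 1 (should be 1). ✓

(x_1, y_1) = (4, 1); (x_8, y_8) = (7380481, 1905632).


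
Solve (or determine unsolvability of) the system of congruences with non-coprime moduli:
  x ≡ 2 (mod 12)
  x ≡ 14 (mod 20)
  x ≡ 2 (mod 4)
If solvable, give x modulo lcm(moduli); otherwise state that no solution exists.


Moduli 12, 20, 4 are not pairwise coprime, so CRT works modulo lcm(m_i) when all pairwise compatibility conditions hold.
Pairwise compatibility: gcd(m_i, m_j) must divide a_i - a_j for every pair.
Merge one congruence at a time:
  Start: x ≡ 2 (mod 12).
  Combine with x ≡ 14 (mod 20): gcd(12, 20) = 4; 14 - 2 = 12, which IS divisible by 4, so compatible.
    Write x = 2 + 12·t and substitute into x ≡ 14 (mod 20): 12·t ≡ 14 − 2 = 12 (mod 20).
    Divide the congruence (and modulus) by g = 4: 3·t ≡ 3 (mod 5).
    The inverse of 3 mod 5 is 2 (since 3·2 = 6 = 1·5 + 1), so t ≡ 2·3 = 6 ≡ 1 (mod 5).
    Then x = 2 + 12·1 = 14, valid modulo lcm(12, 20) = 60: x ≡ 14 (mod 60).
  Combine with x ≡ 2 (mod 4): gcd(60, 4) = 4; 2 - 14 = -12, which IS divisible by 4, so compatible.
    Write x = 14 + 60·t and substitute into x ≡ 2 (mod 4): 60·t ≡ 2 − 14 = -12 (mod 4).
    Divide the congruence (and modulus) by g = 4: 15·t ≡ -3 (mod 1).
    Modulo 1 every t works; take t = 0.
    Then x = 14 + 60·0 = 14, valid modulo lcm(60, 4) = 60: x ≡ 14 (mod 60).
Verify: 14 mod 12 = 2, 14 mod 20 = 14, 14 mod 4 = 2.

x ≡ 14 (mod 60).


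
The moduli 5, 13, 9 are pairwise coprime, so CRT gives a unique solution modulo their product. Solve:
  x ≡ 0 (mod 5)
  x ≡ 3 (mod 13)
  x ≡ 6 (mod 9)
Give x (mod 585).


Moduli 5, 13, 9 are pairwise coprime; by CRT there is a unique solution modulo M = 5 · 13 · 9 = 585.
Solve pairwise, accumulating the modulus:
  Start with x ≡ 0 (mod 5).
  Combine with x ≡ 3 (mod 13): since gcd(5, 13) = 1, we get a unique residue mod 65.
    Write x = 0 + 5·t and substitute into x ≡ 3 (mod 13): 5·t ≡ 3 − 0 = 3 (mod 13).
    The inverse of 5 mod 13 is 8 (since 5·8 = 40 = 3·13 + 1), so t ≡ 8·3 = 24 ≡ 11 (mod 13).
    Then x = 0 + 5·11 = 55, valid modulo lcm(5, 13) = 65: x ≡ 55 (mod 65).
  Combine with x ≡ 6 (mod 9): since gcd(65, 9) = 1, we get a unique residue mod 585.
    Write x = 55 + 65·t and substitute into x ≡ 6 (mod 9): 65·t ≡ 6 − 55 = -49 (mod 9).
    Reduce coefficients mod 9: 2·t ≡ 5 (mod 9).
    The inverse of 2 mod 9 is 5 (since 2·5 = 10 = 1·9 + 1), so t ≡ 5·5 = 25 ≡ 7 (mod 9).
    Then x = 55 + 65·7 = 510, valid modulo lcm(65, 9) = 585: x ≡ 510 (mod 585).
Verify: 510 mod 5 = 0 ✓, 510 mod 13 = 3 ✓, 510 mod 9 = 6 ✓.

x ≡ 510 (mod 585).


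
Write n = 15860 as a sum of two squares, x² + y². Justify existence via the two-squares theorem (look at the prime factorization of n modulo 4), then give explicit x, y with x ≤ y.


Step 1: Factor n = 15860 = 2^2 · 5 · 13 · 61.
Step 2: Check the mod-4 condition on each prime factor: 2 = 2 (special); 5 ≡ 1 (mod 4), exponent 1; 13 ≡ 1 (mod 4), exponent 1; 61 ≡ 1 (mod 4), exponent 1.
All primes ≡ 3 (mod 4) appear to even exponent (or don't appear), so by the two-squares theorem n IS expressible as a sum of two squares.
Step 3: Build a representation. Group n = k² · m with k = 2 and m = 5 · 13 · 61 = 3965 (a product of primes ≡ 1 (mod 4)); a representation of m scales to one of n via (k·x)² + (k·y)² = k²(x² + y²). Each prime p ≡ 1 (mod 4) is itself a sum of two squares; find a² by testing p − a² for a perfect square:
  5: 5 − 1² = 4 = 2² ⇒ 5 = 1² + 2².
  13: 13 − 1² = 12, 13 − 2² = 9 = 3² ⇒ 13 = 2² + 3².
  61: 61 − 1² = 60, 61 − 2² = 57, 61 − 3² = 52, 61 − 4² = 45, 61 − 5² = 36 = 6² ⇒ 61 = 5² + 6².
  Combine using the Brahmagupta–Fibonacci identity (a² + b²)(c² + d²) = (ac − bd)² + (ad + bc)² = (ac + bd)² + (ad − bc)²:
  5 · 13 = 65: from (1² + 2²)(2² + 3²), take (1·2 − 2·3, 1·3 + 2·2) = (2 − 6, 3 + 4) = (-4, 7); dropping signs (only squares matter) gives (4, 7); check 4² + 7² = 16 + 49 = 65 ✓.
  65 · 61 = 3965: from (4² + 7²)(5² + 6²), take (4·5 − 7·6, 4·6 + 7·5) = (20 − 42, 24 + 35) = (-22, 59); dropping signs (only squares matter) gives (22, 59); check 22² + 59² = 484 + 3481 = 3965 ✓.
  Scale by k = 2: (2·22, 2·59) = (44, 118).
Step 4: Order so x ≤ y and verify: 44² + 118² = 1936 + 13924 = 15860 = n. ✓

n = 15860 = 44² + 118² (one valid representation with x ≤ y).


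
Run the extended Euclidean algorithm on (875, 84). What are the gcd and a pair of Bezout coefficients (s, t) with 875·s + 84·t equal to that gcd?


Euclidean algorithm on (875, 84) — divide until remainder is 0:
  875 = 10 · 84 + 35
  84 = 2 · 35 + 14
  35 = 2 · 14 + 7
  14 = 2 · 7 + 0
gcd(875, 84) = 7.
Track Bezout coefficients alongside the remainders: start with r₀ = 875 = a·1 + b·0 (s = 1, t = 0) and r₁ = 84 = a·0 + b·1 (s = 0, t = 1); each new remainder r_{k+1} = r_{k-1} − q_k·r_k inherits s_{k+1} = s_{k-1} − q_k·s_k, t_{k+1} = t_{k-1} − q_k·t_k, so r_k = a·s_k + b·t_k at every step:
  q = 10: r = 35, s = 1 − 10·0 = 1, t = 0 − 10·1 = -10  (check: 875·1 + 84·(-10) = 35)
  q = 2: r = 14, s = 0 − 2·1 = -2, t = 1 − 2·(-10) = 21  (check: 875·(-2) + 84·21 = 14)
  q = 2: r = 7, s = 1 − 2·(-2) = 5, t = -10 − 2·21 = -52  (check: 875·5 + 84·(-52) = 7)
The row with r = 7 (the gcd) gives the Bezout coefficients s = 5, t = -52.
Result: 875 · (5) + 84 · (-52) = 7.

gcd(875, 84) = 7; s = 5, t = -52 (check: 875·5 + 84·(-52) = 7).


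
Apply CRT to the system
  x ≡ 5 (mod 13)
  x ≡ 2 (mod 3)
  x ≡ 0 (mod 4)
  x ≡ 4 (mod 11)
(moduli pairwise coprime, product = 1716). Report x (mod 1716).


Product of moduli M = 13 · 3 · 4 · 11 = 1716.
Merge one congruence at a time:
  Start: x ≡ 5 (mod 13).
  Combine with x ≡ 2 (mod 3); new modulus lcm = 39.
    Write x = 5 + 13·t and substitute into x ≡ 2 (mod 3): 13·t ≡ 2 − 5 = -3 (mod 3).
    Reduce coefficients mod 3: 1·t ≡ 0 (mod 3).
    So t ≡ 0 (mod 3).
    Then x = 5 + 13·0 = 5, valid modulo lcm(13, 3) = 39: x ≡ 5 (mod 39).
  Combine with x ≡ 0 (mod 4); new modulus lcm = 156.
    Write x = 5 + 39·t and substitute into x ≡ 0 (mod 4): 39·t ≡ 0 − 5 = -5 (mod 4).
    Reduce coefficients mod 4: 3·t ≡ 3 (mod 4).
    The inverse of 3 mod 4 is 3 (since 3·3 = 9 = 2·4 + 1), so t ≡ 3·3 = 9 ≡ 1 (mod 4).
    Then x = 5 + 39·1 = 44, valid modulo lcm(39, 4) = 156: x ≡ 44 (mod 156).
  Combine with x ≡ 4 (mod 11); new modulus lcm = 1716.
    Write x = 44 + 156·t and substitute into x ≡ 4 (mod 11): 156·t ≡ 4 − 44 = -40 (mod 11).
    Reduce coefficients mod 11: 2·t ≡ 4 (mod 11).
    The inverse of 2 mod 11 is 6 (since 2·6 = 12 = 1·11 + 1), so t ≡ 6·4 = 24 ≡ 2 (mod 11).
    Then x = 44 + 156·2 = 356, valid modulo lcm(156, 11) = 1716: x ≡ 356 (mod 1716).
Verify against each original: 356 mod 13 = 5, 356 mod 3 = 2, 356 mod 4 = 0, 356 mod 11 = 4.

x ≡ 356 (mod 1716).


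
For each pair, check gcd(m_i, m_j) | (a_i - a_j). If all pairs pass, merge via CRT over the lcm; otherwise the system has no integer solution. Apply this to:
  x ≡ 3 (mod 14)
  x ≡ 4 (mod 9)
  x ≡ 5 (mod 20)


Moduli 14, 9, 20 are not pairwise coprime, so CRT works modulo lcm(m_i) when all pairwise compatibility conditions hold.
Pairwise compatibility: gcd(m_i, m_j) must divide a_i - a_j for every pair.
Merge one congruence at a time:
  Start: x ≡ 3 (mod 14).
  Combine with x ≡ 4 (mod 9): gcd(14, 9) = 1; 4 - 3 = 1, which IS divisible by 1, so compatible.
    Write x = 3 + 14·t and substitute into x ≡ 4 (mod 9): 14·t ≡ 4 − 3 = 1 (mod 9).
    Reduce coefficients mod 9: 5·t ≡ 1 (mod 9).
    The inverse of 5 mod 9 is 2 (since 5·2 = 10 = 1·9 + 1), so t ≡ 2·1 = 2 ≡ 2 (mod 9).
    Then x = 3 + 14·2 = 31, valid modulo lcm(14, 9) = 126: x ≡ 31 (mod 126).
  Combine with x ≡ 5 (mod 20): gcd(126, 20) = 2; 5 - 31 = -26, which IS divisible by 2, so compatible.
    Write x = 31 + 126·t and substitute into x ≡ 5 (mod 20): 126·t ≡ 5 − 31 = -26 (mod 20).
    Divide the congruence (and modulus) by g = 2: 63·t ≡ -13 (mod 10).
    Reduce coefficients mod 10: 3·t ≡ 7 (mod 10).
    The inverse of 3 mod 10 is 7 (since 3·7 = 21 = 2·10 + 1), so t ≡ 7·7 = 49 ≡ 9 (mod 10).
    Then x = 31 + 126·9 = 1165, valid modulo lcm(126, 20) = 1260: x ≡ 1165 (mod 1260).
Verify: 1165 mod 14 = 3, 1165 mod 9 = 4, 1165 mod 20 = 5.

x ≡ 1165 (mod 1260).


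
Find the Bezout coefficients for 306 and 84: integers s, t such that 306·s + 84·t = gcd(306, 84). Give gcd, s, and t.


Euclidean algorithm on (306, 84) — divide until remainder is 0:
  306 = 3 · 84 + 54
  84 = 1 · 54 + 30
  54 = 1 · 30 + 24
  30 = 1 · 24 + 6
  24 = 4 · 6 + 0
gcd(306, 84) = 6.
Track Bezout coefficients alongside the remainders: start with r₀ = 306 = a·1 + b·0 (s = 1, t = 0) and r₁ = 84 = a·0 + b·1 (s = 0, t = 1); each new remainder r_{k+1} = r_{k-1} − q_k·r_k inherits s_{k+1} = s_{k-1} − q_k·s_k, t_{k+1} = t_{k-1} − q_k·t_k, so r_k = a·s_k + b·t_k at every step:
  q = 3: r = 54, s = 1 − 3·0 = 1, t = 0 − 3·1 = -3  (check: 306·1 + 84·(-3) = 54)
  q = 1: r = 30, s = 0 − 1·1 = -1, t = 1 − 1·(-3) = 4  (check: 306·(-1) + 84·4 = 30)
  q = 1: r = 24, s = 1 − 1·(-1) = 2, t = -3 − 1·4 = -7  (check: 306·2 + 84·(-7) = 24)
  q = 1: r = 6, s = -1 − 1·2 = -3, t = 4 − 1·(-7) = 11  (check: 306·(-3) + 84·11 = 6)
The row with r = 6 (the gcd) gives the Bezout coefficients s = -3, t = 11.
Result: 306 · (-3) + 84 · (11) = 6.

gcd(306, 84) = 6; s = -3, t = 11 (check: 306·(-3) + 84·11 = 6).


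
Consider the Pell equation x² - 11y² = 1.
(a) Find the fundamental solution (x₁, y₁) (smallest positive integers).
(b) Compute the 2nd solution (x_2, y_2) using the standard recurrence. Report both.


Step 1: Find the fundamental solution (x₁, y₁) of x² - 11y² = 1.
  Expand √11 as a continued fraction. a₀ = ⌊√11⌋ = 3; iterate m_{k+1} = d_k·a_k − m_k, d_{k+1} = (11 − m_{k+1}²)/d_k, a_{k+1} = ⌊(a₀ + m_{k+1})/d_{k+1}⌋ (starting m₀ = 0, d₀ = 1), with convergents p_k = a_k·p_{k-1} + p_{k-2}, q_k = a_k·q_{k-1} + q_{k-2} (p₋₁ = 1, q₋₁ = 0):
  k = 0: a₀ = 3; p₀/q₀ = 3/1; p₀² − 11·q₀² = 9 − 11 = -2.
  k = 1: m = 3, d = 2, a = ⌊(3 + 3)/2⌋ = 3; p/q = (3·3 + 1)/(3·1 + 0) = 10/3; p² − 11·q² = 100 − 99 = 1.
  The first convergent with p² − 11·q² = 1 gives the fundamental solution (x₁, y₁) = (10, 3).
Step 2: Apply the recurrence (x_{n+1}, y_{n+1}) = (x₁x_n + 11y₁y_n, x₁y_n + y₁x_n) repeatedly.
  From (x_1, y_1) = (10, 3): x_2 = 10·10 + 11·3·3 = 199; y_2 = 10·3 + 3·10 = 60.
Step 3: Verify x_2² - 11·y_2² = 39601 - 39600 = 1 (should be 1). ✓

(x_1, y_1) = (10, 3); (x_2, y_2) = (199, 60).
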